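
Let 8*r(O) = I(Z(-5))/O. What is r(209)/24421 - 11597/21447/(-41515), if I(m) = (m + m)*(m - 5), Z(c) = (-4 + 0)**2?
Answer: 470657117/21743779618305 ≈ 2.1646e-5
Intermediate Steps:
Z(c) = 16 (Z(c) = (-4)**2 = 16)
I(m) = 2*m*(-5 + m) (I(m) = (2*m)*(-5 + m) = 2*m*(-5 + m))
r(O) = 44/O (r(O) = ((2*16*(-5 + 16))/O)/8 = ((2*16*11)/O)/8 = (352/O)/8 = 44/O)
r(209)/24421 - 11597/21447/(-41515) = (44/209)/24421 - 11597/21447/(-41515) = (44*(1/209))*(1/24421) - 11597*1/21447*(-1/41515) = (4/19)*(1/24421) - 11597/21447*(-1/41515) = 4/463999 + 11597/890372205 = 470657117/21743779618305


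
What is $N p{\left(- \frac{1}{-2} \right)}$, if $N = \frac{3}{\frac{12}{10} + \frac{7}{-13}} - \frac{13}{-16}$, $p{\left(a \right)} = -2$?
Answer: $- \frac{3679}{344} \approx -10.695$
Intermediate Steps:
$N = \frac{3679}{688}$ ($N = \frac{3}{12 \cdot \frac{1}{10} + 7 \left(- \frac{1}{13}\right)} - - \frac{13}{16} = \frac{3}{\frac{6}{5} - \frac{7}{13}} + \frac{13}{16} = \frac{3}{\frac{43}{65}} + \frac{13}{16} = 3 \cdot \frac{65}{43} + \frac{13}{16} = \frac{195}{43} + \frac{13}{16} = \frac{3679}{688} \approx 5.3474$)
$N p{\left(- \frac{1}{-2} \right)} = \frac{3679}{688} \left(-2\right) = - \frac{3679}{344}$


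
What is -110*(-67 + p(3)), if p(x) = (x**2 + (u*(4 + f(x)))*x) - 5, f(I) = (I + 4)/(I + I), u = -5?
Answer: 15455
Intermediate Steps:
f(I) = (4 + I)/(2*I) (f(I) = (4 + I)/((2*I)) = (4 + I)*(1/(2*I)) = (4 + I)/(2*I))
p(x) = -5 + x**2 + x*(-20 - 5*(4 + x)/(2*x)) (p(x) = (x**2 + (-5*(4 + (4 + x)/(2*x)))*x) - 5 = (x**2 + (-20 - 5*(4 + x)/(2*x))*x) - 5 = (x**2 + x*(-20 - 5*(4 + x)/(2*x))) - 5 = -5 + x**2 + x*(-20 - 5*(4 + x)/(2*x)))
-110*(-67 + p(3)) = -110*(-67 + (-15 + 3**2 - 45/2*3)) = -110*(-67 + (-15 + 9 - 135/2)) = -110*(-67 - 147/2) = -110*(-281/2) = 15455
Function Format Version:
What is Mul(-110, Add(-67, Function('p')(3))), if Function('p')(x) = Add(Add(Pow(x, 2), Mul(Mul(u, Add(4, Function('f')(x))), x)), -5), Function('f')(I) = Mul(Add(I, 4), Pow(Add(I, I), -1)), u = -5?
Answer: 15455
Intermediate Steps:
Function('f')(I) = Mul(Rational(1, 2), Pow(I, -1), Add(4, I)) (Function('f')(I) = Mul(Add(4, I), Pow(Mul(2, I), -1)) = Mul(Add(4, I), Mul(Rational(1, 2), Pow(I, -1))) = Mul(Rational(1, 2), Pow(I, -1), Add(4, I)))
Function('p')(x) = Add(-5, Pow(x, 2), Mul(x, Add(-20, Mul(Rational(-5, 2), Pow(x, -1), Add(4, x))))) (Function('p')(x) = Add(Add(Pow(x, 2), Mul(Mul(-5, Add(4, Mul(Rational(1, 2), Pow(x, -1), Add(4, x)))), x)), -5) = Add(Add(Pow(x, 2), Mul(Add(-20, Mul(Rational(-5, 2), Pow(x, -1), Add(4, x))), x)), -5) = Add(Add(Pow(x, 2), Mul(x, Add(-20, Mul(Rational(-5, 2), Pow(x, -1), Add(4, x))))), -5) = Add(-5, Pow(x, 2), Mul(x, Add(-20, Mul(Rational(-5, 2), Pow(x, -1), Add(4, x))))))
Mul(-110, Add(-67, Function('p')(3))) = Mul(-110, Add(-67, Add(-15, Pow(3, 2), Mul(Rational(-45, 2), 3)))) = Mul(-110, Add(-67, Add(-15, 9, Rational(-135, 2)))) = Mul(-110, Add(-67, Rational(-147, 2))) = Mul(-110, Rational(-281, 2)) = 15455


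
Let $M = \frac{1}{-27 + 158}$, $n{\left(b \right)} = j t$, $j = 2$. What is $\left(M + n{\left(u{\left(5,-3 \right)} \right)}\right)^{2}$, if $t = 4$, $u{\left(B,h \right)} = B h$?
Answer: $\frac{1100401}{17161} \approx 64.122$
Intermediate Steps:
$n{\left(b \right)} = 8$ ($n{\left(b \right)} = 2 \cdot 4 = 8$)
$M = \frac{1}{131} \approx 0.0076336$
$\left(M + n{\left(u{\left(5,-3 \right)} \right)}\right)^{2} = \left(\frac{1}{131} + 8\right)^{2} = \left(\frac{1049}{131}\right)^{2} = \frac{1100401}{17161}$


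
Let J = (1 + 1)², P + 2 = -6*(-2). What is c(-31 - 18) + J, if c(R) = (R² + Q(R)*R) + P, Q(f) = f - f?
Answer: 2415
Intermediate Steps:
P = 10 (P = -2 - 6*(-2) = -2 + 12 = 10)
Q(f) = 0
J = 4 (J = 2² = 4)
c(R) = 10 + R² (c(R) = (R² + 0*R) + 10 = (R² + 0) + 10 = R² + 10 = 10 + R²)
c(-31 - 18) + J = (10 + (-31 - 18)²) + 4 = (10 + (-49)²) + 4 = (10 + 2401) + 4 = 2411 + 4 = 2415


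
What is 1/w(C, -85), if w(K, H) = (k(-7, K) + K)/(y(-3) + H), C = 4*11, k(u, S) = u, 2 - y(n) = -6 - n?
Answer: -80/37 ≈ -2.1622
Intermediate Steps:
y(n) = 8 + n (y(n) = 2 - (-6 - n) = 2 + (6 + n) = 8 + n)
C = 44
w(K, H) = (-7 + K)/(5 + H) (w(K, H) = (-7 + K)/((8 - 3) + H) = (-7 + K)/(5 + H))
1/w(C, -85) = 1/((-7 + 44)/(5 - 85)) = 1/(37/(-80)) = 1/(-1/80*37) = 1/(-37/80) = -80/37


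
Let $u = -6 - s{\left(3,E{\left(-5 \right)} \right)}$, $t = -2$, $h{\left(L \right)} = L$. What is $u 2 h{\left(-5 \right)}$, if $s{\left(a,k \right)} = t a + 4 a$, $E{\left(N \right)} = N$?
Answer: $120$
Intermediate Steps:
$s{\left(a,k \right)} = 2 a$ ($s{\left(a,k \right)} = - 2 a + 4 a = 2 a$)
$u = -12$ ($u = -6 - 2 \cdot 3 = -6 - 6 = -12$)
$u 2 h{\left(-5 \right)} = \left(-12\right) 2 \left(-5\right) = \left(-24\right) \left(-5\right) = 120$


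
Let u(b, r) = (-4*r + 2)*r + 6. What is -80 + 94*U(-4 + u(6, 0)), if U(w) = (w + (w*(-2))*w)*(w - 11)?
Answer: 4996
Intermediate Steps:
u(b, r) = 6 + r*(2 - 4*r) (u(b, r) = (2 - 4*r)*r + 6 = r*(2 - 4*r) + 6 = 6 + r*(2 - 4*r))
U(w) = (-11 + w)*(w - 2*w²) (U(w) = (w + (-2*w)*w)*(-11 + w) = (w - 2*w²)*(-11 + w) = (-11 + w)*(w - 2*w²))
-80 + 94*U(-4 + u(6, 0)) = -80 + 94*((-4 + (6 - 4*0² + 2*0))*(-11 - 2*(-4 + (6 - 4*0² + 2*0))² + 23*(-4 + (6 - 4*0² + 2*0)))) = -80 + 94*((-4 + (6 - 4*0 + 0))*(-11 - 2*(-4 + (6 - 4*0 + 0))² + 23*(-4 + (6 - 4*0 + 0)))) = -80 + 94*((-4 + (6 + 0 + 0))*(-11 - 2*(-4 + (6 + 0 + 0))² + 23*(-4 + (6 + 0 + 0)))) = -80 + 94*((-4 + 6)*(-11 - 2*(-4 + 6)² + 23*(-4 + 6))) = -80 + 94*(2*(-11 - 2*2² + 23*2)) = -80 + 94*(2*(-11 - 2*4 + 46)) = -80 + 94*(2*(-11 - 8 + 46)) = -80 + 94*(2*27) = -80 + 94*54 = -80 + 5076 = 4996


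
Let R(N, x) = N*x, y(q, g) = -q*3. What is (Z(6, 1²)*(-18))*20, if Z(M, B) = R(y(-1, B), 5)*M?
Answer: -32400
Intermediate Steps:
y(q, g) = -3*q
Z(M, B) = 15*M (Z(M, B) = (-3*(-1)*5)*M = (3*5)*M = 15*M)
(Z(6, 1²)*(-18))*20 = ((15*6)*(-18))*20 = (90*(-18))*20 = -1620*20 = -32400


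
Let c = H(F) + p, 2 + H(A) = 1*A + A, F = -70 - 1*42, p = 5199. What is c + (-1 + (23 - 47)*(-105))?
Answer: 7492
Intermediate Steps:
F = -112 (F = -70 - 42 = -112)
H(A) = -2 + 2*A (H(A) = -2 + (1*A + A) = -2 + (A + A) = -2 + 2*A)
c = 4973 (c = (-2 + 2*(-112)) + 5199 = (-2 - 224) + 5199 = -226 + 5199 = 4973)
c + (-1 + (23 - 47)*(-105)) = 4973 + (-1 + (23 - 47)*(-105)) = 4973 + (-1 - 24*(-105)) = 4973 + (-1 + 2520) = 4973 + 2519 = 7492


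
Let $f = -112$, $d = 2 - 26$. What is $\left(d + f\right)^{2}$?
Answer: $18496$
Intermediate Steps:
$d = -24$
$\left(d + f\right)^{2} = \left(-24 - 112\right)^{2} = \left(-136\right)^{2} = 18496$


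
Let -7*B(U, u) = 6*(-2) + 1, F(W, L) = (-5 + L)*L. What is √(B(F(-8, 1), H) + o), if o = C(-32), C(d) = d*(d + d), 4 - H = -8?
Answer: √100429/7 ≈ 45.272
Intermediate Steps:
H = 12 (H = 4 - 1*(-8) = 4 + 8 = 12)
C(d) = 2*d² (C(d) = d*(2*d) = 2*d²)
o = 2048 (o = 2*(-32)² = 2*1024 = 2048)
F(W, L) = L*(-5 + L)
B(U, u) = 11/7 (B(U, u) = -(6*(-2) + 1)/7 = -(-12 + 1)/7 = -⅐*(-11) = 11/7)
√(B(F(-8, 1), H) + o) = √(11/7 + 2048) = √(14347/7) = √100429/7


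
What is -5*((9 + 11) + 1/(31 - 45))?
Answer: -1395/14 ≈ -99.643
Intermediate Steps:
-5*((9 + 11) + 1/(31 - 45)) = -5*(20 + 1/(-14)) = -5*(20 - 1/14) = -5*279/14 = -1395/14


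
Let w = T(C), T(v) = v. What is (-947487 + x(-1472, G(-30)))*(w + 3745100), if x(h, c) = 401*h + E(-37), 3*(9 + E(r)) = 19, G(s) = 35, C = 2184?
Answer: -17287289067940/3 ≈ -5.7624e+12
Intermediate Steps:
E(r) = -8/3 (E(r) = -9 + (1/3)*19 = -9 + 19/3 = -8/3)
w = 2184
x(h, c) = -8/3 + 401*h (x(h, c) = 401*h - 8/3 = -8/3 + 401*h)
(-947487 + x(-1472, G(-30)))*(w + 3745100) = (-947487 + (-8/3 + 401*(-1472)))*(2184 + 3745100) = (-947487 + (-8/3 - 590272))*3747284 = (-947487 - 1770824/3)*3747284 = -4613285/3*3747284 = -17287289067940/3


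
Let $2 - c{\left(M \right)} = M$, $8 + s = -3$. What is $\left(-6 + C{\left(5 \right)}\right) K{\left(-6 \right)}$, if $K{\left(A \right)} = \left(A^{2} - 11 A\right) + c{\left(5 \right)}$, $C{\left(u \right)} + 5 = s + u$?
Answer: $-1683$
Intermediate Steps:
$s = -11$ ($s = -8 - 3 = -11$)
$C{\left(u \right)} = -16 + u$ ($C{\left(u \right)} = -5 + \left(-11 + u\right) = -16 + u$)
$c{\left(M \right)} = 2 - M$
$K{\left(A \right)} = -3 + A^{2} - 11 A$ ($K{\left(A \right)} = \left(A^{2} - 11 A\right) + \left(2 - 5\right) = \left(A^{2} - 11 A\right) - 3 = -3 + A^{2} - 11 A$)
$\left(-6 + C{\left(5 \right)}\right) K{\left(-6 \right)} = \left(-6 + \left(-16 + 5\right)\right) \left(-3 + \left(-6\right)^{2} - -66\right) = \left(-6 - 11\right) \left(-3 + 36 + 66\right) = \left(-17\right) 99 = -1683$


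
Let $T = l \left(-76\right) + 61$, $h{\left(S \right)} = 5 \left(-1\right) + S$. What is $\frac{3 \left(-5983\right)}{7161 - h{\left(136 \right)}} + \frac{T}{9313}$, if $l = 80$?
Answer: $- \frac{209472607}{65470390} \approx -3.1995$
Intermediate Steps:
$h{\left(S \right)} = -5 + S$
$T = -6019$ ($T = 80 \left(-76\right) + 61 = -6080 + 61 = -6019$)
$\frac{3 \left(-5983\right)}{7161 - h{\left(136 \right)}} + \frac{T}{9313} = \frac{3 \left(-5983\right)}{7161 - \left(-5 + 136\right)} - \frac{6019}{9313} = - \frac{17949}{7161 - 131} - \frac{6019}{9313} = - \frac{17949}{7030} - \frac{6019}{9313} = - \frac{209472607}{65470390}$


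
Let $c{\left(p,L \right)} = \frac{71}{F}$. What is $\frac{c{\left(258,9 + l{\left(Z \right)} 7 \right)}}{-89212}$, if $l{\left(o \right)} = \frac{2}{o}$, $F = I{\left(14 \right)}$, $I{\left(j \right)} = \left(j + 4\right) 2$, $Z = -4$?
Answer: $- \frac{71}{3211632} \approx -2.2107 \cdot 10^{-5}$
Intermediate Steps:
$I{\left(j \right)} = 8 + 2 j$ ($I{\left(j \right)} = \left(4 + j\right) 2 = 8 + 2 j$)
$F = 36$ ($F = 8 + 2 \cdot 14 = 8 + 28 = 36$)
$c{\left(p,L \right)} = \frac{71}{36}$
$\frac{c{\left(258,9 + l{\left(Z \right)} 7 \right)}}{-89212} = \frac{71}{36 \left(-89212\right)} = \frac{71}{36} \left(- \frac{1}{89212}\right) = - \frac{71}{3211632}$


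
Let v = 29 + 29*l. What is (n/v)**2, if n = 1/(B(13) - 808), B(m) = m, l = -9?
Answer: 1/34018113600 ≈ 2.9396e-11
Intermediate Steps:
n = -1/795 (n = 1/(13 - 808) = 1/(-795) = -1/795 ≈ -0.0012579)
v = -232 (v = 29 + 29*(-9) = 29 - 261 = -232)
(n/v)**2 = (-1/795/(-232))**2 = (-1/795*(-1/232))**2 = (1/184440)**2 = 1/34018113600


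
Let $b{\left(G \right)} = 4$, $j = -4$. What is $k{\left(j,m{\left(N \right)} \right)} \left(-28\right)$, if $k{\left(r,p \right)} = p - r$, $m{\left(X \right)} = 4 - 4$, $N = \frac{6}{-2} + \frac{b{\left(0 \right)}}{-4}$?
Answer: $-112$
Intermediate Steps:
$N = -4$ ($N = \frac{6}{-2} + \frac{4}{-4} = 6 \left(- \frac{1}{2}\right) + 4 \left(- \frac{1}{4}\right) = -3 - 1 = -4$)
$m{\left(X \right)} = 0$ ($m{\left(X \right)} = 4 - 4 = 0$)
$k{\left(j,m{\left(N \right)} \right)} \left(-28\right) = \left(0 - -4\right) \left(-28\right) = \left(0 + 4\right) \left(-28\right) = 4 \left(-28\right) = -112$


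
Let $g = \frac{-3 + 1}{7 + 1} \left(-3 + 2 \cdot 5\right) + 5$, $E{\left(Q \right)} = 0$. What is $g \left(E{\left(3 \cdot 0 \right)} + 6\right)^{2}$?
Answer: $117$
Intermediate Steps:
$g = \frac{13}{4}$ ($g = - \frac{2}{8} \left(-3 + 10\right) + 5 = \left(-2\right) \frac{1}{8} \cdot 7 + 5 = \left(- \frac{1}{4}\right) 7 + 5 = - \frac{7}{4} + 5 = \frac{13}{4} \approx 3.25$)
$g \left(E{\left(3 \cdot 0 \right)} + 6\right)^{2} = \frac{13 \left(0 + 6\right)^{2}}{4} = \frac{13 \cdot 6^{2}}{4} = \frac{13}{4} \cdot 36 = 117$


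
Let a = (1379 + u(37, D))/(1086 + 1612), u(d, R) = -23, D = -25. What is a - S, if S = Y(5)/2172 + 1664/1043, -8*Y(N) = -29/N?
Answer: -133625927363/122240768160 ≈ -1.0931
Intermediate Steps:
Y(N) = 29/(8*N) (Y(N) = -(-29)/(8*N) = 29/(8*N))
a = 678/1349 (a = (1379 - 23)/(1086 + 1612) = 1356/2698 = 1356*(1/2698) = 678/1349 ≈ 0.50259)
S = 144598567/90615840 (S = ((29/8)/5)/2172 + 1664/1043 = ((29/8)*(⅕))*(1/2172) + 1664*(1/1043) = (29/40)*(1/2172) + 1664/1043 = 29/86880 + 1664/1043 = 144598567/90615840 ≈ 1.5957)
a - S = 678/1349 - 1*144598567/90615840 = 678/1349 - 144598567/90615840 = -133625927363/122240768160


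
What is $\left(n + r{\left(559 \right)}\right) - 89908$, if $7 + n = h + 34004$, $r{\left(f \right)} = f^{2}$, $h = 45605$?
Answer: $302175$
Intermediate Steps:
$n = 79602$ ($n = -7 + \left(45605 + 34004\right) = -7 + 79609 = 79602$)
$\left(n + r{\left(559 \right)}\right) - 89908 = \left(79602 + 559^{2}\right) - 89908 = \left(79602 + 312481\right) - 89908 = 392083 - 89908 = 302175$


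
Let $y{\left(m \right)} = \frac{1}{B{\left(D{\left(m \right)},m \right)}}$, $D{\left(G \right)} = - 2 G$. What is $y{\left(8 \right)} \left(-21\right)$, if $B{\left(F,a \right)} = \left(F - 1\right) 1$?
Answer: $\frac{21}{17} \approx 1.2353$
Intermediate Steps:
$B{\left(F,a \right)} = -1 + F$ ($B{\left(F,a \right)} = \left(F - 1\right) 1 = \left(-1 + F\right) 1 = -1 + F$)
$y{\left(m \right)} = \frac{1}{-1 - 2 m}$
$y{\left(8 \right)} \left(-21\right) = - \frac{1}{1 + 2 \cdot 8} \left(-21\right) = - \frac{1}{1 + 16} \left(-21\right) = - \frac{1}{17} \left(-21\right) = \left(-1\right) \frac{1}{17} \left(-21\right) = \left(- \frac{1}{17}\right) \left(-21\right) = \frac{21}{17}$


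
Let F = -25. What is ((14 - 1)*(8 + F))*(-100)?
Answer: 22100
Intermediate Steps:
((14 - 1)*(8 + F))*(-100) = ((14 - 1)*(8 - 25))*(-100) = (13*(-17))*(-100) = -221*(-100) = 22100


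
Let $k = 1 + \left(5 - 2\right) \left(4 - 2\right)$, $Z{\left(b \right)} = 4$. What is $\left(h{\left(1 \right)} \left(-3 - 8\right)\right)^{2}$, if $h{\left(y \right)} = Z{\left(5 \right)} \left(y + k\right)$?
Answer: $123904$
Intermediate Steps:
$k = 7$ ($k = 1 + 3 \cdot 2 = 1 + 6 = 7$)
$h{\left(y \right)} = 28 + 4 y$ ($h{\left(y \right)} = 4 \left(y + 7\right) = 4 \left(7 + y\right) = 28 + 4 y$)
$\left(h{\left(1 \right)} \left(-3 - 8\right)\right)^{2} = \left(\left(28 + 4 \cdot 1\right) \left(-3 - 8\right)\right)^{2} = \left(\left(28 + 4\right) \left(-11\right)\right)^{2} = \left(32 \left(-11\right)\right)^{2} = \left(-352\right)^{2} = 123904$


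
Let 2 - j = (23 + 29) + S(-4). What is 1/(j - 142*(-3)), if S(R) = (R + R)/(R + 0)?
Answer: 1/374 ≈ 0.0026738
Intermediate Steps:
S(R) = 2 (S(R) = (2*R)/R = 2)
j = -52 (j = 2 - ((23 + 29) + 2) = 2 - (52 + 2) = 2 - 1*54 = 2 - 54 = -52)
1/(j - 142*(-3)) = 1/(-52 - 142*(-3)) = 1/(-52 + 426) = 1/374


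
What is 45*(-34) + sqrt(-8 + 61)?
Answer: -1530 + sqrt(53) ≈ -1522.7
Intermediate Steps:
45*(-34) + sqrt(-8 + 61) = -1530 + sqrt(53)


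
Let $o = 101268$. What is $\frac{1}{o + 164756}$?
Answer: $\frac{1}{266024} \approx 3.7591 \cdot 10^{-6}$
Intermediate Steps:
$\frac{1}{o + 164756} = \frac{1}{101268 + 164756} = \frac{1}{266024}$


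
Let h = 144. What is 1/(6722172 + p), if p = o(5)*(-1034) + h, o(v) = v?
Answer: 1/6717146 ≈ 1.4887e-7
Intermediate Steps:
p = -5026 (p = 5*(-1034) + 144 = -5170 + 144 = -5026)
1/(6722172 + p) = 1/(6722172 - 5026) = 1/6717146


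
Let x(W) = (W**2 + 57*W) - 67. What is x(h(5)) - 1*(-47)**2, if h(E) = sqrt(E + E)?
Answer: -2266 + 57*sqrt(10) ≈ -2085.8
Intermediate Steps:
h(E) = sqrt(2)*sqrt(E) (h(E) = sqrt(2*E) = sqrt(2)*sqrt(E))
x(W) = -67 + W**2 + 57*W
x(h(5)) - 1*(-47)**2 = (-67 + (sqrt(2)*sqrt(5))**2 + 57*(sqrt(2)*sqrt(5))) - 1*(-47)**2 = (-67 + (sqrt(10))**2 + 57*sqrt(10)) - 1*2209 = (-67 + 10 + 57*sqrt(10)) - 2209 = (-57 + 57*sqrt(10)) - 2209 = -2266 + 57*sqrt(10)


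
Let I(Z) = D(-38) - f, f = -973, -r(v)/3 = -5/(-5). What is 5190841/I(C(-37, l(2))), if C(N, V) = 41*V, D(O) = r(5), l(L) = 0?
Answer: 5190841/970 ≈ 5351.4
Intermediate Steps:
r(v) = -3 (r(v) = -(-15)/(-5) = -(-15)*(-1)/5 = -3*1 = -3)
D(O) = -3
I(Z) = 970 (I(Z) = -3 - 1*(-973) = -3 + 973 = 970)
5190841/I(C(-37, l(2))) = 5190841/970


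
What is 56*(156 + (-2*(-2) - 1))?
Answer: 8904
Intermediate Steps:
56*(156 + (-2*(-2) - 1)) = 56*(156 + (4 - 1)) = 56*(156 + 3) = 56*159 = 8904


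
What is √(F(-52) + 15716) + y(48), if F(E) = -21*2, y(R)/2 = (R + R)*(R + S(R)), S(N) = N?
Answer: 18432 + √15674 ≈ 18557.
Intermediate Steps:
y(R) = 8*R² (y(R) = 2*((R + R)*(R + R)) = 2*((2*R)*(2*R)) = 2*(4*R²) = 8*R²)
F(E) = -42
√(F(-52) + 15716) + y(48) = √(-42 + 15716) + 8*48² = √15674 + 8*2304 = √15674 + 18432 = 18432 + √15674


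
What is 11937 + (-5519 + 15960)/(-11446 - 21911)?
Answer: 398172068/33357 ≈ 11937.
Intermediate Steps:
11937 + (-5519 + 15960)/(-11446 - 21911) = 11937 + 10441/(-33357) = 11937 + 10441*(-1/33357) = 11937 - 10441/33357 = 398172068/33357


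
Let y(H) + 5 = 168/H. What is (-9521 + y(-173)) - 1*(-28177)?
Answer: 3226455/173 ≈ 18650.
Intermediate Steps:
y(H) = -5 + 168/H
(-9521 + y(-173)) - 1*(-28177) = (-9521 + (-5 + 168/(-173))) - 1*(-28177) = (-9521 + (-5 + 168*(-1/173))) + 28177 = (-9521 + (-5 - 168/173)) + 28177 = (-9521 - 1033/173) + 28177 = -1648166/173 + 28177 = 3226455/173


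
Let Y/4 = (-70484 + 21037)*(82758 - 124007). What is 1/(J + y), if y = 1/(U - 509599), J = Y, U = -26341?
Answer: 535940/4372497152199279 ≈ 1.2257e-10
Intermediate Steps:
Y = 8158557212 (Y = 4*((-70484 + 21037)*(82758 - 124007)) = 4*(-49447*(-41249)) = 4*2039639303 = 8158557212)
J = 8158557212
y = -1/535940 (y = 1/(-26341 - 509599) = 1/(-535940) = -1/535940 ≈ -1.8659e-6)
1/(J + y) = 1/(8158557212 - 1/535940) = 1/(4372497152199279/535940) = 535940/4372497152199279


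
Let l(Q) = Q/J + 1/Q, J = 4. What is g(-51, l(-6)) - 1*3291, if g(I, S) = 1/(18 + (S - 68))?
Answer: -510108/155 ≈ -3291.0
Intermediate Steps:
l(Q) = 1/Q + Q/4 (l(Q) = Q/4 + 1/Q = 1/Q + Q/4)
g(I, S) = 1/(-50 + S) (g(I, S) = 1/(18 + (-68 + S)) = 1/(-50 + S))
g(-51, l(-6)) - 1*3291 = 1/(-50 + (1/(-6) + (¼)*(-6))) - 1*3291 = 1/(-50 + (-⅙ - 3/2)) - 3291 = 1/(-50 - 5/3) - 3291 = 1/(-155/3) - 3291 = -3/155 - 3291 = -510108/155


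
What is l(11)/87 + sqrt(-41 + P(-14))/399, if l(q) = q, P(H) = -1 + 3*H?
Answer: 11/87 + 2*I*sqrt(21)/399 ≈ 0.12644 + 0.02297*I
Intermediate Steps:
l(11)/87 + sqrt(-41 + P(-14))/399 = 11/87 + sqrt(-41 + (-1 + 3*(-14)))/399 = 11*(1/87) + sqrt(-41 + (-1 - 42))*(1/399) = 11/87 + sqrt(-41 - 43)*(1/399) = 11/87 + sqrt(-84)*(1/399) = 11/87 + (2*I*sqrt(21))*(1/399) = 11/87 + 2*I*sqrt(21)/399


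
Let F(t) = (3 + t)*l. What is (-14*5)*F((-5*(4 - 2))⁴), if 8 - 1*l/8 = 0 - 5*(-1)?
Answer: -16805040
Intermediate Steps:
l = 24 (l = 64 - 8*(0 - 5*(-1)) = 64 - 8*(0 + 5) = 64 - 8*5 = 64 - 40 = 24)
F(t) = 72 + 24*t (F(t) = (3 + t)*24 = 72 + 24*t)
(-14*5)*F((-5*(4 - 2))⁴) = (-14*5)*(72 + 24*(-5*(4 - 2))⁴) = -70*(72 + 24*(-5*2)⁴) = -70*(72 + 24*(-10)⁴) = -70*(72 + 24*10000) = -70*(72 + 240000) = -70*240072 = -16805040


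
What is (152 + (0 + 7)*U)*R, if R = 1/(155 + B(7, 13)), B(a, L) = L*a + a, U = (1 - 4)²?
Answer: 215/253 ≈ 0.84980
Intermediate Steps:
U = 9 (U = (-3)² = 9)
B(a, L) = a + L*a
R = 1/253 (R = 1/(155 + 7*(1 + 13)) = 1/(155 + 7*14) = 1/(155 + 98) = 1/253 ≈ 0.0039526)
(152 + (0 + 7)*U)*R = (152 + (0 + 7)*9)*(1/253) = (152 + 7*9)*(1/253) = (152 + 63)*(1/253) = 215*(1/253) = 215/253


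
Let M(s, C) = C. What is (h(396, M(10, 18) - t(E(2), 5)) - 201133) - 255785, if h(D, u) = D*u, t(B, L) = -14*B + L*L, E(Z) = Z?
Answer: -448602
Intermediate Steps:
t(B, L) = L² - 14*B (t(B, L) = -14*B + L² = L² - 14*B)
(h(396, M(10, 18) - t(E(2), 5)) - 201133) - 255785 = (396*(18 - (5² - 14*2)) - 201133) - 255785 = (396*(18 - (25 - 28)) - 201133) - 255785 = (396*(18 - 1*(-3)) - 201133) - 255785 = (396*(18 + 3) - 201133) - 255785 = (396*21 - 201133) - 255785 = (8316 - 201133) - 255785 = -192817 - 255785 = -448602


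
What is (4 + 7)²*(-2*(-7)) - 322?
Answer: 1372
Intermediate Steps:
(4 + 7)²*(-2*(-7)) - 322 = 11²*14 - 322 = 121*14 - 322 = 1694 - 322 = 1372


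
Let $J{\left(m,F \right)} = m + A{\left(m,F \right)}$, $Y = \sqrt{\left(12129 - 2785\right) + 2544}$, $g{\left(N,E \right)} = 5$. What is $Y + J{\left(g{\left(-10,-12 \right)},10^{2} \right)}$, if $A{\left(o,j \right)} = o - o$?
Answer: $5 + 4 \sqrt{743} \approx 114.03$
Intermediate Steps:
$A{\left(o,j \right)} = 0$
$Y = 4 \sqrt{743}$ ($Y = \sqrt{\left(12129 - 2785\right) + 2544} = \sqrt{9344 + 2544} = \sqrt{11888} = 4 \sqrt{743} \approx 109.03$)
$J{\left(m,F \right)} = m$ ($J{\left(m,F \right)} = m + 0 = m$)
$Y + J{\left(g{\left(-10,-12 \right)},10^{2} \right)} = 4 \sqrt{743} + 5 = 5 + 4 \sqrt{743}$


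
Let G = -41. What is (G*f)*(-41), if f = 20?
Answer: 33620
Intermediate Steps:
(G*f)*(-41) = -41*20*(-41) = -820*(-41) = 33620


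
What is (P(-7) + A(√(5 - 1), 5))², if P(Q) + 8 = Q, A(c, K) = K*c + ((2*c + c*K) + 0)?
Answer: 81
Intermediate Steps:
A(c, K) = 2*c + 2*K*c (A(c, K) = K*c + ((2*c + K*c) + 0) = K*c + (2*c + K*c) = 2*c + 2*K*c)
P(Q) = -8 + Q
(P(-7) + A(√(5 - 1), 5))² = ((-8 - 7) + 2*√(5 - 1)*(1 + 5))² = (-15 + 2*√4*6)² = (-15 + 2*2*6)² = (-15 + 24)² = 9² = 81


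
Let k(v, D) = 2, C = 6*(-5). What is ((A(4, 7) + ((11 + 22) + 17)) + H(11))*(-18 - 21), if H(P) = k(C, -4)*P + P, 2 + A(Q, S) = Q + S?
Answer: -3588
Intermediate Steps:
C = -30
A(Q, S) = -2 + Q + S (A(Q, S) = -2 + (Q + S) = -2 + Q + S)
H(P) = 3*P (H(P) = 2*P + P = 3*P)
((A(4, 7) + ((11 + 22) + 17)) + H(11))*(-18 - 21) = (((-2 + 4 + 7) + ((11 + 22) + 17)) + 3*11)*(-18 - 21) = ((9 + (33 + 17)) + 33)*(-39) = ((9 + 50) + 33)*(-39) = (59 + 33)*(-39) = 92*(-39) = -3588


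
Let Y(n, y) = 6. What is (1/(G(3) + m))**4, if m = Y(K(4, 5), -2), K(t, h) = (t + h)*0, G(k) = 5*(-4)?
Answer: 1/38416 ≈ 2.6031e-5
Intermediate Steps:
G(k) = -20
K(t, h) = 0 (K(t, h) = (h + t)*0 = 0)
m = 6
(1/(G(3) + m))**4 = (1/(-20 + 6))**4 = (1/(-14))**4 = (-1/14)**4 = 1/38416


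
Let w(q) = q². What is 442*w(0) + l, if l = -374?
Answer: -374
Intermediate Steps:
442*w(0) + l = 442*0² - 374 = 442*0 - 374 = 0 - 374 = -374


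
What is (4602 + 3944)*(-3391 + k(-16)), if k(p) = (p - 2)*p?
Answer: -26518238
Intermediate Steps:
k(p) = p*(-2 + p) (k(p) = (-2 + p)*p = p*(-2 + p))
(4602 + 3944)*(-3391 + k(-16)) = (4602 + 3944)*(-3391 - 16*(-2 - 16)) = 8546*(-3391 - 16*(-18)) = 8546*(-3391 + 288) = 8546*(-3103) = -26518238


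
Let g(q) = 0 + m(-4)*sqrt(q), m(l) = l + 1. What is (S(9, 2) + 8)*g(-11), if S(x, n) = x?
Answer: -51*I*sqrt(11) ≈ -169.15*I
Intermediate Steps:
m(l) = 1 + l
g(q) = -3*sqrt(q) (g(q) = 0 + (1 - 4)*sqrt(q) = 0 - 3*sqrt(q) = -3*sqrt(q))
(S(9, 2) + 8)*g(-11) = (9 + 8)*(-3*I*sqrt(11)) = 17*(-3*I*sqrt(11)) = -51*I*sqrt(11)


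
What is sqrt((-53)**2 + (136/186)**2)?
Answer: 13*sqrt(143785)/93 ≈ 53.005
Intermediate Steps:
sqrt((-53)**2 + (136/186)**2) = sqrt(2809 + (136*(1/186))**2) = sqrt(2809 + (68/93)**2) = sqrt(2809 + 4624/8649) = sqrt(24299665/8649) = 13*sqrt(143785)/93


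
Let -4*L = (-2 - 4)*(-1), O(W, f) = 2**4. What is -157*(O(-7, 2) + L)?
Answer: -4553/2 ≈ -2276.5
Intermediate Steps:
O(W, f) = 16
L = -3/2 (L = -(-2 - 4)*(-1)/4 = -(-3)*(-1)/2 = -1/4*6 = -3/2 ≈ -1.5000)
-157*(O(-7, 2) + L) = -157*(16 - 3/2) = -157*29/2 = -4553/2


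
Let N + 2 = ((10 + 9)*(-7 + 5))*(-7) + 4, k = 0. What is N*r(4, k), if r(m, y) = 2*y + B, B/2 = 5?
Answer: 2680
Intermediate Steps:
B = 10 (B = 2*5 = 10)
r(m, y) = 10 + 2*y (r(m, y) = 2*y + 10 = 10 + 2*y)
N = 268 (N = -2 + (((10 + 9)*(-7 + 5))*(-7) + 4) = -2 + ((19*(-2))*(-7) + 4) = -2 + (-38*(-7) + 4) = -2 + (266 + 4) = -2 + 270 = 268)
N*r(4, k) = 268*(10 + 2*0) = 268*(10 + 0) = 268*10 = 2680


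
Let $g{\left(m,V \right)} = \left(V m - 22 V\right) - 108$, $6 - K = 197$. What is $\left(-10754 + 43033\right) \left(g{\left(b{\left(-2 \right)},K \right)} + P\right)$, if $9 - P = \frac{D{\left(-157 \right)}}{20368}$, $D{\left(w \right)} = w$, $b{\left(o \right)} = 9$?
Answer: $\frac{1567386541851}{20368} \approx 7.6953 \cdot 10^{7}$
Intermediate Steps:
$K = -191$ ($K = 6 - 197 = -191$)
$g{\left(m,V \right)} = -108 - 22 V + V m$ ($g{\left(m,V \right)} = \left(- 22 V + V m\right) - 108 = -108 - 22 V + V m$)
$P = \frac{183469}{20368}$ ($P = 9 - - \frac{157}{20368} = 9 + \frac{157}{20368} = \frac{183469}{20368} \approx 9.0077$)
$\left(-10754 + 43033\right) \left(g{\left(b{\left(-2 \right)},K \right)} + P\right) = \left(-10754 + 43033\right) \left(\left(-108 - -4202 - 1719\right) + \frac{183469}{20368}\right) = 32279 \left(\left(-108 + 4202 - 1719\right) + \frac{183469}{20368}\right) = 32279 \left(2375 + \frac{183469}{20368}\right) = 32279 \cdot \frac{48557469}{20368} = \frac{1567386541851}{20368}$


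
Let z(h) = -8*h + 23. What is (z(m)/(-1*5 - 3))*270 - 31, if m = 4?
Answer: 1091/4 ≈ 272.75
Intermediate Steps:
z(h) = 23 - 8*h
(z(m)/(-1*5 - 3))*270 - 31 = ((23 - 8*4)/(-1*5 - 3))*270 - 31 = ((23 - 32)/(-5 - 3))*270 - 31 = -9/(-8)*270 - 31 = -9*(-1/8)*270 - 31 = (9/8)*270 - 31 = 1215/4 - 31 = 1091/4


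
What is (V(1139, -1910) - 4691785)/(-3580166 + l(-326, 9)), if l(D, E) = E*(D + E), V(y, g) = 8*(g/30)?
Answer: 14076883/10749057 ≈ 1.3096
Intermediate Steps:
V(y, g) = 4*g/15 (V(y, g) = 8*(g*(1/30)) = 8*(g/30) = 4*g/15)
(V(1139, -1910) - 4691785)/(-3580166 + l(-326, 9)) = ((4/15)*(-1910) - 4691785)/(-3580166 + 9*(-326 + 9)) = (-1528/3 - 4691785)/(-3580166 + 9*(-317)) = -14076883/(3*(-3580166 - 2853)) = -14076883/3/(-3583019) = -14076883/3*(-1/3583019) = 14076883/10749057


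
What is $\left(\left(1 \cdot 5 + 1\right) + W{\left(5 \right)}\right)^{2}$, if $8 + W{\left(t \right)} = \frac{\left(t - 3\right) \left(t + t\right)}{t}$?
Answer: $4$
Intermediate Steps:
$W{\left(t \right)} = -14 + 2 t$ ($W{\left(t \right)} = -8 + \frac{\left(t - 3\right) \left(t + t\right)}{t} = -8 + \frac{\left(-3 + t\right) 2 t}{t} = -8 + \frac{2 t \left(-3 + t\right)}{t} = -8 + \left(-6 + 2 t\right) = -14 + 2 t$)
$\left(\left(1 \cdot 5 + 1\right) + W{\left(5 \right)}\right)^{2} = \left(\left(1 \cdot 5 + 1\right) + \left(-14 + 2 \cdot 5\right)\right)^{2} = \left(\left(5 + 1\right) + \left(-14 + 10\right)\right)^{2} = \left(6 - 4\right)^{2} = 2^{2} = 4$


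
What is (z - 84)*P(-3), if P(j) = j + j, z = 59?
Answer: 150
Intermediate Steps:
P(j) = 2*j
(z - 84)*P(-3) = (59 - 84)*(2*(-3)) = -25*(-6) = 150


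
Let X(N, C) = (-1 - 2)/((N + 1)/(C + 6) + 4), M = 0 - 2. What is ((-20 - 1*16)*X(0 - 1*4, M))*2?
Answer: 864/13 ≈ 66.462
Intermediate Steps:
M = -2
X(N, C) = -3/(4 + (1 + N)/(6 + C)) (X(N, C) = -3/((1 + N)/(6 + C) + 4) = -3/(4 + (1 + N)/(6 + C)))
((-20 - 1*16)*X(0 - 1*4, M))*2 = ((-20 - 1*16)*(3*(-6 - 1*(-2))/(25 + (0 - 1*4) + 4*(-2))))*2 = ((-20 - 16)*(3*(-6 + 2)/(25 + (0 - 4) - 8)))*2 = -108*(-4)/(25 - 4 - 8)*2 = -108*(-4)/13*2 = -36*(-12/13)*2 = (432/13)*2 = 864/13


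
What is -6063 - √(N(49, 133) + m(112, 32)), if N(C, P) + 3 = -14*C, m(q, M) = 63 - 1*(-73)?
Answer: -6063 - I*√553 ≈ -6063.0 - 23.516*I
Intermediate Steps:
m(q, M) = 136 (m(q, M) = 63 + 73 = 136)
N(C, P) = -3 - 14*C
-6063 - √(N(49, 133) + m(112, 32)) = -6063 - √((-3 - 14*49) + 136) = -6063 - √((-3 - 686) + 136) = -6063 - √(-689 + 136) = -6063 - √(-553) = -6063 - I*√553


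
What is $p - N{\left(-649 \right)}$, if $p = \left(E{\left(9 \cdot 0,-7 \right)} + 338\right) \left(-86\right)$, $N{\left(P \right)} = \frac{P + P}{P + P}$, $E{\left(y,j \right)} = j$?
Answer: $-28467$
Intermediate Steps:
$N{\left(P \right)} = 1$ ($N{\left(P \right)} = \frac{2 P}{2 P} = 2 P \frac{1}{2 P} = 1$)
$p = -28466$ ($p = \left(-7 + 338\right) \left(-86\right) = 331 \left(-86\right) = -28466$)
$p - N{\left(-649 \right)} = -28466 - 1 = -28467$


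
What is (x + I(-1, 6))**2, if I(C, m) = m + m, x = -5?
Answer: 49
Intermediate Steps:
I(C, m) = 2*m
(x + I(-1, 6))**2 = (-5 + 2*6)**2 = (-5 + 12)**2 = 7**2 = 49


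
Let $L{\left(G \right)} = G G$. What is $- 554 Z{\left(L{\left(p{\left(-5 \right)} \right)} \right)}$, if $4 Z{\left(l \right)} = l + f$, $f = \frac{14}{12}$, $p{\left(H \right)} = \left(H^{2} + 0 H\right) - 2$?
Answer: $- \frac{881137}{12} \approx -73428.0$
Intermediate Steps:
$p{\left(H \right)} = -2 + H^{2}$ ($p{\left(H \right)} = \left(H^{2} + 0\right) - 2 = H^{2} - 2 = -2 + H^{2}$)
$L{\left(G \right)} = G^{2}$
$f = \frac{7}{6}$ ($f = 14 \cdot \frac{1}{12} = \frac{7}{6} \approx 1.1667$)
$Z{\left(l \right)} = \frac{7}{24} + \frac{l}{4}$ ($Z{\left(l \right)} = \frac{l + \frac{7}{6}}{4} = \frac{\frac{7}{6} + l}{4} = \frac{7}{24} + \frac{l}{4}$)
$- 554 Z{\left(L{\left(p{\left(-5 \right)} \right)} \right)} = - 554 \left(\frac{7}{24} + \frac{\left(-2 + \left(-5\right)^{2}\right)^{2}}{4}\right) = - 554 \left(\frac{7}{24} + \frac{\left(-2 + 25\right)^{2}}{4}\right) = - 554 \left(\frac{7}{24} + \frac{23^{2}}{4}\right) = - 554 \left(\frac{7}{24} + \frac{1}{4} \cdot 529\right) = - 554 \left(\frac{7}{24} + \frac{529}{4}\right) = \left(-554\right) \frac{3181}{24} = - \frac{881137}{12}$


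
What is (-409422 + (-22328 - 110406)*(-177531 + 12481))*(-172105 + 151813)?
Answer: -444543688045176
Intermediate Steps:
(-409422 + (-22328 - 110406)*(-177531 + 12481))*(-172105 + 151813) = (-409422 - 132734*(-165050))*(-20292) = (-409422 + 21907746700)*(-20292) = 21907337278*(-20292) = -444543688045176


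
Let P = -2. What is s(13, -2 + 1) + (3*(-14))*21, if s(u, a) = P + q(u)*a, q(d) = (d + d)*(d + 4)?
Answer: -1326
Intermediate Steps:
q(d) = 2*d*(4 + d) (q(d) = (2*d)*(4 + d) = 2*d*(4 + d))
s(u, a) = -2 + 2*a*u*(4 + u) (s(u, a) = -2 + (2*u*(4 + u))*a = -2 + 2*a*u*(4 + u))
s(13, -2 + 1) + (3*(-14))*21 = (-2 + 2*(-2 + 1)*13*(4 + 13)) + (3*(-14))*21 = (-2 + 2*(-1)*13*17) - 42*21 = (-2 - 442) - 882 = -444 - 882 = -1326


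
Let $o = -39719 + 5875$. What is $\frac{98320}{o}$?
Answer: $- \frac{24580}{8461} \approx -2.9051$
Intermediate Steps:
$o = -33844$
$\frac{98320}{o} = \frac{98320}{-33844} = 98320 \left(- \frac{1}{33844}\right) = - \frac{24580}{8461}$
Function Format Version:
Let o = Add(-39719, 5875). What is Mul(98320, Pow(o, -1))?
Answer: Rational(-24580, 8461) ≈ -2.9051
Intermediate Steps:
o = -33844
Mul(98320, Pow(o, -1)) = Mul(98320, Pow(-33844, -1)) = Mul(98320, Rational(-1, 33844)) = Rational(-24580, 8461)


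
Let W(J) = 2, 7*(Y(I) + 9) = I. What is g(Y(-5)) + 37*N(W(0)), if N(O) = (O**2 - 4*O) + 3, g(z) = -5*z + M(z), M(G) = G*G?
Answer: 5191/49 ≈ 105.94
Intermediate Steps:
M(G) = G**2
Y(I) = -9 + I/7
g(z) = z**2 - 5*z (g(z) = -5*z + z**2 = z**2 - 5*z)
N(O) = 3 + O**2 - 4*O
g(Y(-5)) + 37*N(W(0)) = (-9 + (1/7)*(-5))*(-5 + (-9 + (1/7)*(-5))) + 37*(3 + 2**2 - 4*2) = (-9 - 5/7)*(-5 + (-9 - 5/7)) + 37*(3 + 4 - 8) = -68*(-5 - 68/7)/7 + 37*(-1) = -68/7*(-103/7) - 37 = 7004/49 - 37 = 5191/49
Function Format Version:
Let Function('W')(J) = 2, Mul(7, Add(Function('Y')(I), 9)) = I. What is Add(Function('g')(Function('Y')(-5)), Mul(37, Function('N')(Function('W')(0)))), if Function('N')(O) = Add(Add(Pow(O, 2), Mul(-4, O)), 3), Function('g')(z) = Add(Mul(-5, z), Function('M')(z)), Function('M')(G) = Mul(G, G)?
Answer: Rational(5191, 49) ≈ 105.94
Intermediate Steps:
Function('M')(G) = Pow(G, 2)
Function('Y')(I) = Add(-9, Mul(Rational(1, 7), I))
Function('g')(z) = Add(Pow(z, 2), Mul(-5, z)) (Function('g')(z) = Add(Mul(-5, z), Pow(z, 2)) = Add(Pow(z, 2), Mul(-5, z)))
Function('N')(O) = Add(3, Pow(O, 2), Mul(-4, O))
Add(Function('g')(Function('Y')(-5)), Mul(37, Function('N')(Function('W')(0)))) = Add(Mul(Add(-9, Mul(Rational(1, 7), -5)), Add(-5, Add(-9, Mul(Rational(1, 7), -5)))), Mul(37, Add(3, Pow(2, 2), Mul(-4, 2)))) = Add(Mul(Add(-9, Rational(-5, 7)), Add(-5, Add(-9, Rational(-5, 7)))), Mul(37, Add(3, 4, -8))) = Add(Mul(Rational(-68, 7), Add(-5, Rational(-68, 7))), Mul(37, -1)) = Add(Mul(Rational(-68, 7), Rational(-103, 7)), -37) = Add(Rational(7004, 49), -37) = Rational(5191, 49)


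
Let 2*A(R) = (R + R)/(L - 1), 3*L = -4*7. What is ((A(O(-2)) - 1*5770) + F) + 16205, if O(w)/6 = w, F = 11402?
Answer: 676983/31 ≈ 21838.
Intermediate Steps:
O(w) = 6*w
L = -28/3 (L = (-4*7)/3 = (⅓)*(-28) = -28/3 ≈ -9.3333)
A(R) = -3*R/31 (A(R) = ((R + R)/(-28/3 - 1))/2 = ((2*R)/(-31/3))/2 = ((2*R)*(-3/31))/2 = (-6*R/31)/2 = -3*R/31)
((A(O(-2)) - 1*5770) + F) + 16205 = ((-18*(-2)/31 - 1*5770) + 11402) + 16205 = ((-3/31*(-12) - 5770) + 11402) + 16205 = ((36/31 - 5770) + 11402) + 16205 = (-178834/31 + 11402) + 16205 = 174628/31 + 16205 = 676983/31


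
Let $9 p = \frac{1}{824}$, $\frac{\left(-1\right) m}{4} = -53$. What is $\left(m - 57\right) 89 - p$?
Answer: $\frac{102303719}{7416} \approx 13795.0$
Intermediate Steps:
$m = 212$ ($m = \left(-4\right) \left(-53\right) = 212$)
$p = \frac{1}{7416}$ ($p = \frac{1}{9 \cdot 824} = \frac{1}{9} \cdot \frac{1}{824} = \frac{1}{7416} \approx 0.00013484$)
$\left(m - 57\right) 89 - p = \left(212 - 57\right) 89 - \frac{1}{7416} = 155 \cdot 89 - \frac{1}{7416} = 13795 - \frac{1}{7416} = \frac{102303719}{7416}$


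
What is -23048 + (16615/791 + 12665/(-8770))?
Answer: -31949978765/1387414 ≈ -23028.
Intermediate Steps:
-23048 + (16615/791 + 12665/(-8770)) = -23048 + (16615*(1/791) + 12665*(-1/8770)) = -23048 + (16615/791 - 2533/1754) = -23048 + 27139107/1387414 = -31949978765/1387414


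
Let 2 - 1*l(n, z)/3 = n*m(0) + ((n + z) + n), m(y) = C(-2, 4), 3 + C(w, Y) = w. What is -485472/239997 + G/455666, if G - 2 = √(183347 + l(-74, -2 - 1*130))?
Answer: -36868767393/18226412167 + √183083/455666 ≈ -2.0219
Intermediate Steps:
C(w, Y) = -3 + w
m(y) = -5 (m(y) = -3 - 2 = -5)
l(n, z) = 6 - 3*z + 9*n (l(n, z) = 6 - 3*(n*(-5) + ((n + z) + n)) = 6 - 3*(-5*n + (z + 2*n)) = 6 - 3*(z - 3*n) = 6 + (-3*z + 9*n) = 6 - 3*z + 9*n)
G = 2 + √183083 (G = 2 + √(183347 + (6 - 3*(-2 - 1*130) + 9*(-74))) = 2 + √(183347 + (6 - 3*(-2 - 130) - 666)) = 2 + √(183347 + (6 - 3*(-132) - 666)) = 2 + √(183347 + (6 + 396 - 666)) = 2 + √(183347 - 264) = 2 + √183083 ≈ 429.88)
-485472/239997 + G/455666 = -485472/239997 + (2 + √183083)/455666 = -485472*1/239997 + (2 + √183083)*(1/455666) = -161824/79999 + (1/227833 + √183083/455666) = -36868767393/18226412167 + √183083/455666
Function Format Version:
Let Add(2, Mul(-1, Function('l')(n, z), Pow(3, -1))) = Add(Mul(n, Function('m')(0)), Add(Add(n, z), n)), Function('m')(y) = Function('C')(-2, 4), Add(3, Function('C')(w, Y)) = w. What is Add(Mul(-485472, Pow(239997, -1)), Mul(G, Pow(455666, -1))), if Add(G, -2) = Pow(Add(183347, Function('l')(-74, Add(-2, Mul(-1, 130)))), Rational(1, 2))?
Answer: Add(Rational(-36868767393, 18226412167), Mul(Rational(1, 455666), Pow(183083, Rational(1, 2)))) ≈ -2.0219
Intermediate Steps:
Function('C')(w, Y) = Add(-3, w)
Function('m')(y) = -5 (Function('m')(y) = Add(-3, -2) = -5)
Function('l')(n, z) = Add(6, Mul(-3, z), Mul(9, n)) (Function('l')(n, z) = Add(6, Mul(-3, Add(Mul(n, -5), Add(Add(n, z), n)))) = Add(6, Mul(-3, Add(Mul(-5, n), Add(z, Mul(2, n))))) = Add(6, Mul(-3, Add(z, Mul(-3, n)))) = Add(6, Add(Mul(-3, z), Mul(9, n))) = Add(6, Mul(-3, z), Mul(9, n)))
G = Add(2, Pow(183083, Rational(1, 2))) (G = Add(2, Pow(Add(183347, Add(6, Mul(-3, Add(-2, Mul(-1, 130))), Mul(9, -74))), Rational(1, 2))) = Add(2, Pow(Add(183347, Add(6, Mul(-3, Add(-2, -130)), -666)), Rational(1, 2))) = Add(2, Pow(Add(183347, Add(6, Mul(-3, -132), -666)), Rational(1, 2))) = Add(2, Pow(Add(183347, Add(6, 396, -666)), Rational(1, 2))) = Add(2, Pow(Add(183347, -264), Rational(1, 2))) = Add(2, Pow(183083, Rational(1, 2))) ≈ 429.88)
Add(Mul(-485472, Pow(239997, -1)), Mul(G, Pow(455666, -1))) = Add(Mul(-485472, Pow(239997, -1)), Mul(Add(2, Pow(183083, Rational(1, 2))), Pow(455666, -1))) = Add(Mul(-485472, Rational(1, 239997)), Mul(Add(2, Pow(183083, Rational(1, 2))), Rational(1, 455666))) = Add(Rational(-161824, 79999), Add(Rational(1, 227833), Mul(Rational(1, 455666), Pow(183083, Rational(1, 2))))) = Add(Rational(-36868767393, 18226412167), Mul(Rational(1, 455666), Pow(183083, Rational(1, 2))))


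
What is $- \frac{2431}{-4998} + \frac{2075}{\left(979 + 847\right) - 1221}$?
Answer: $\frac{139313}{35574} \approx 3.9161$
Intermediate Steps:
$- \frac{2431}{-4998} + \frac{2075}{\left(979 + 847\right) - 1221} = \left(-2431\right) \left(- \frac{1}{4998}\right) + \frac{2075}{1826 - 1221} = \frac{143}{294} + \frac{2075}{605} = \frac{143}{294} + 2075 \cdot \frac{1}{605} = \frac{143}{294} + \frac{415}{121} = \frac{139313}{35574}$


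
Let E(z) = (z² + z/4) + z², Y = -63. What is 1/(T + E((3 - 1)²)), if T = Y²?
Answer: 1/4002 ≈ 0.00024988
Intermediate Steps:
T = 3969 (T = (-63)² = 3969)
E(z) = 2*z² + z/4 (E(z) = (z² + z/4) + z² = 2*z² + z/4)
1/(T + E((3 - 1)²)) = 1/(3969 + (3 - 1)²*(1 + 8*(3 - 1)²)/4) = 1/(3969 + (¼)*2²*(1 + 8*2²)) = 1/(3969 + (¼)*4*(1 + 8*4)) = 1/(3969 + (¼)*4*(1 + 32)) = 1/(3969 + (¼)*4*33) = 1/(3969 + 33) = 1/4002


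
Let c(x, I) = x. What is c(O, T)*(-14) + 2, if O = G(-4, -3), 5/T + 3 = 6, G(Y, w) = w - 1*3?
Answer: 86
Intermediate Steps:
G(Y, w) = -3 + w (G(Y, w) = w - 3 = -3 + w)
T = 5/3 (T = 5/(-3 + 6) = 5/3 ≈ 1.6667)
O = -6 (O = -3 - 3 = -6)
c(O, T)*(-14) + 2 = -6*(-14) + 2 = 84 + 2 = 86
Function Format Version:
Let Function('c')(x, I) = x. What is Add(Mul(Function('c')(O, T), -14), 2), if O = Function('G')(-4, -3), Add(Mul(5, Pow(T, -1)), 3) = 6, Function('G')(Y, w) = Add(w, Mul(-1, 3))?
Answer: 86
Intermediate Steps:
Function('G')(Y, w) = Add(-3, w) (Function('G')(Y, w) = Add(w, -3) = Add(-3, w))
T = Rational(5, 3) (T = Mul(5, Pow(Add(-3, 6), -1)) = Mul(5, Pow(3, -1)) = Mul(5, Rational(1, 3)) = Rational(5, 3) ≈ 1.6667)
O = -6 (O = Add(-3, -3) = -6)
Add(Mul(Function('c')(O, T), -14), 2) = Add(Mul(-6, -14), 2) = Add(84, 2) = 86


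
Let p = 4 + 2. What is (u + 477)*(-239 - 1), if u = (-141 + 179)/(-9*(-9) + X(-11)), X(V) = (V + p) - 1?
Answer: -573008/5 ≈ -1.1460e+5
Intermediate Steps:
p = 6
X(V) = 5 + V (X(V) = (V + 6) - 1 = (6 + V) - 1 = 5 + V)
u = 38/75 (u = (-141 + 179)/(-9*(-9) + (5 - 11)) = 38/(81 - 6) = 38/75 ≈ 0.50667)
(u + 477)*(-239 - 1) = (38/75 + 477)*(-239 - 1) = (35813/75)*(-240) = -573008/5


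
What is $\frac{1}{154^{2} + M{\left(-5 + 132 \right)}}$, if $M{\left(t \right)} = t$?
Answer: $\frac{1}{23843} \approx 4.1941 \cdot 10^{-5}$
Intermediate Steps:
$\frac{1}{154^{2} + M{\left(-5 + 132 \right)}} = \frac{1}{154^{2} + \left(-5 + 132\right)} = \frac{1}{23716 + 127} = \frac{1}{23843}$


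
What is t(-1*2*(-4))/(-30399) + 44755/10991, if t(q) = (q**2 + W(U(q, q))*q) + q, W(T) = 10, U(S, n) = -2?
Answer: 1358836613/334115409 ≈ 4.0670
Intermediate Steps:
t(q) = q**2 + 11*q (t(q) = (q**2 + 10*q) + q = q**2 + 11*q)
t(-1*2*(-4))/(-30399) + 44755/10991 = ((-1*2*(-4))*(11 - 1*2*(-4)))/(-30399) + 44755/10991 = ((-2*(-4))*(11 - 2*(-4)))*(-1/30399) + 44755*(1/10991) = (8*(11 + 8))*(-1/30399) + 44755/10991 = (8*19)*(-1/30399) + 44755/10991 = 152*(-1/30399) + 44755/10991 = -152/30399 + 44755/10991 = 1358836613/334115409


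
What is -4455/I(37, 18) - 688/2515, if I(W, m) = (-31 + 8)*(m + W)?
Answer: 187891/57845 ≈ 3.2482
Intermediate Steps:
I(W, m) = -23*W - 23*m (I(W, m) = -23*(W + m) = -23*W - 23*m)
-4455/I(37, 18) - 688/2515 = -4455/(-23*37 - 23*18) - 688/2515 = -4455/(-851 - 414) - 688*1/2515 = -4455/(-1265) - 688/2515 = -4455*(-1/1265) - 688/2515 = 81/23 - 688/2515 = 187891/57845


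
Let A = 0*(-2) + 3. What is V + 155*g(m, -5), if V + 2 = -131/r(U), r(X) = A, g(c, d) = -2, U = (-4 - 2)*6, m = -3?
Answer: -1067/3 ≈ -355.67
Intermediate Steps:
U = -36 (U = -6*6 = -36)
A = 3 (A = 0 + 3 = 3)
r(X) = 3
V = -137/3 (V = -2 - 131/3 = -137/3 ≈ -45.667)
V + 155*g(m, -5) = -137/3 + 155*(-2) = -137/3 - 310 = -1067/3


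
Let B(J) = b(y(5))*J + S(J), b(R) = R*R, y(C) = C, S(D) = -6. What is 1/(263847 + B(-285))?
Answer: 1/256716 ≈ 3.8954e-6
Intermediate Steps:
b(R) = R²
B(J) = -6 + 25*J (B(J) = 5²*J - 6 = 25*J - 6 = -6 + 25*J)
1/(263847 + B(-285)) = 1/(263847 + (-6 + 25*(-285))) = 1/(263847 + (-6 - 7125)) = 1/(263847 - 7131) = 1/256716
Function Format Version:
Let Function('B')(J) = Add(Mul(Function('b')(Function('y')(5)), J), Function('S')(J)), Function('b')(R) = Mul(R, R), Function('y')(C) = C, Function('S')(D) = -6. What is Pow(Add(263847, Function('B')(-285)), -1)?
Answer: Rational(1, 256716) ≈ 3.8954e-6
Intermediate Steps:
Function('b')(R) = Pow(R, 2)
Function('B')(J) = Add(-6, Mul(25, J)) (Function('B')(J) = Add(Mul(Pow(5, 2), J), -6) = Add(Mul(25, J), -6) = Add(-6, Mul(25, J)))
Pow(Add(263847, Function('B')(-285)), -1) = Pow(Add(263847, Add(-6, Mul(25, -285))), -1) = Pow(Add(263847, Add(-6, -7125)), -1) = Pow(Add(263847, -7131), -1) = Pow(256716, -1) = Rational(1, 256716)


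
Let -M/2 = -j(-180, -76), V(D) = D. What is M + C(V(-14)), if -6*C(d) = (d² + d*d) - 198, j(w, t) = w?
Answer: -1177/3 ≈ -392.33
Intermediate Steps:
C(d) = 33 - d²/3 (C(d) = -((d² + d*d) - 198)/6 = -((d² + d²) - 198)/6 = -(2*d² - 198)/6 = -(-198 + 2*d²)/6 = 33 - d²/3)
M = -360 (M = -(-2)*(-180) = -2*180 = -360)
M + C(V(-14)) = -360 + (33 - ⅓*(-14)²) = -360 + (33 - ⅓*196) = -360 + (33 - 196/3) = -360 - 97/3 = -1177/3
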